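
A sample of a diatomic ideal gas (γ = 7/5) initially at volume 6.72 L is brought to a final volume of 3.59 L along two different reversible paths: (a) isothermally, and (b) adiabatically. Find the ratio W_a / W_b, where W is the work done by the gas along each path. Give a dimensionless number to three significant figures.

Path (a) isothermal: W = P₁V₁ ln(V₂/V₁) → W_a/(P₁V₁) = -0.6269.
Path (b) adiabatic: W = P₁V₁(1 − (V₁/V₂)^(γ−1))/(γ−1) → W_b/(P₁V₁) = -0.7126.
W_a / W_b = -0.6269 / -0.7126 = 0.8798.

W_a / W_b ≈ 0.880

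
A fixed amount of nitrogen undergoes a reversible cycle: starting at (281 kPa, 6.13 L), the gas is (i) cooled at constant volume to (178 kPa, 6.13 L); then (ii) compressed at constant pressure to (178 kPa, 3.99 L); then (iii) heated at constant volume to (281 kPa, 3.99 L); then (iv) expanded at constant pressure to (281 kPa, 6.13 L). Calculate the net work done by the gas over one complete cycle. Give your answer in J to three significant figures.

Constant-volume legs do no work.
W(ii) = (178)(3.99 − 6.13) = -380.9 J; W(iv) = (281)(6.13 − 3.99) = 601.3 J.
W_net = -380.9 + 601.3 = 220.4 J (the clockwise enclosed area).

W_net ≈ 220 J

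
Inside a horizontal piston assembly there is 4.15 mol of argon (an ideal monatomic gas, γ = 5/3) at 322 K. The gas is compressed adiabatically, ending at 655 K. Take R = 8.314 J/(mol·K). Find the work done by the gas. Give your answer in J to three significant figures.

W ≈ -17200 J

Adiabatic ⇒ Q = 0, so W_by = −ΔU = nCᵥ(T₁ − T₂).
Cᵥ = 3R/2 = 12.47 J/(mol·K).
W = (4.15)(12.47)(322 − 655) = -17234 J.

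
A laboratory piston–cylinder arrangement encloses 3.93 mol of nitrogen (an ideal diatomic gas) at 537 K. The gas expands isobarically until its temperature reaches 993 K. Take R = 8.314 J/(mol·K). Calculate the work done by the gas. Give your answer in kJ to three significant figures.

W ≈ 14.9 kJ

Isobaric: W = P ΔV = nR ΔT.
W = (3.93)(8.314)(993 − 537) = 14899 J.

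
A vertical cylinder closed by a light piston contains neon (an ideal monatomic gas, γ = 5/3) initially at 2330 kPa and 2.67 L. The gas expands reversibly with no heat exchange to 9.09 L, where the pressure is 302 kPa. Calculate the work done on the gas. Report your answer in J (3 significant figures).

Adiabatic: W = (P₁V₁ − P₂V₂)/(γ − 1) with γ = 5/3.
P₁V₁ = 6221 J, P₂V₂ = 2745 J.
W = (6221 − 2745) / 0.6667 = 5214 J.
Work on gas = −W_by = -5214 J.

W ≈ -5210 J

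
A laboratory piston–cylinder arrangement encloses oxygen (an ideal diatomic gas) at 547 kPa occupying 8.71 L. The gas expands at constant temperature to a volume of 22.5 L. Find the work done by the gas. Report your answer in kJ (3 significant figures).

W ≈ 4.52 kJ

Isothermal: W = nRT ln(V₂/V₁) = P₁V₁ ln(V₂/V₁).
P₁V₁ = (547 kPa)(8.71 L) = 4764 J.
W = 4764 × ln(22.5/8.71) = 4764 × 0.949
W_by_gas = 4522 J.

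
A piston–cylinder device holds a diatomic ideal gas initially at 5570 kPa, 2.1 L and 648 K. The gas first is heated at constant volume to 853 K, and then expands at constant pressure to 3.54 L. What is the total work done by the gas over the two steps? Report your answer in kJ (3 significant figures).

W_total ≈ 10.6 kJ

Step 1 (isochoric): W = 0 (constant volume).
After step 1: P = 7332 kPa (V unchanged).
Step 2 (isobaric): W = PΔV = (7332 kPa)(3.54 − 2.1 L) = 10558 J.
W_total = 0 + 10558 = 10558 J.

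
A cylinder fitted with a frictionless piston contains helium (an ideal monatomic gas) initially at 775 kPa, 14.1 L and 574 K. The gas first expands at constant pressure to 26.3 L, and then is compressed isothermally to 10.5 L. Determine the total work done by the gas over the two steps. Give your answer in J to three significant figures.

Step 1 (isobaric): W = PΔV = (775 kPa)(26.3 − 14.1 L) = 9455 J.
After step 1: P = 775 kPa, V = 26.3 L, T = 1071 K.
Step 2 (isothermal): W = P₁V₁ ln(V₂/V₁) = (20382) ln(10.5/26.3) = -18715 J.
W_total = 9455 − 18715 = -9260 J.

W_total ≈ -9260 J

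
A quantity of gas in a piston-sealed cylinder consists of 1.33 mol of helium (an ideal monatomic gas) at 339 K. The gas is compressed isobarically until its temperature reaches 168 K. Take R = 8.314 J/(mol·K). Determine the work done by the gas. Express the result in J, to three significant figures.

W ≈ -1890 J

Isobaric: W = P ΔV = nR ΔT.
W = (1.33)(8.314)(168 − 339) = -1891 J.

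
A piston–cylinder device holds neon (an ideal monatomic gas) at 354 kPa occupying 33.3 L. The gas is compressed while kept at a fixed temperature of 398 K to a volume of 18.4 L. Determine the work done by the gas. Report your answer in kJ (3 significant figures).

Isothermal: W = nRT ln(V₂/V₁) = P₁V₁ ln(V₂/V₁).
P₁V₁ = (354 kPa)(33.3 L) = 11788 J.
W = 11788 × ln(18.4/33.3) = 11788 × -0.5932
W_by_gas = -6993 J.

W ≈ -6.99 kJ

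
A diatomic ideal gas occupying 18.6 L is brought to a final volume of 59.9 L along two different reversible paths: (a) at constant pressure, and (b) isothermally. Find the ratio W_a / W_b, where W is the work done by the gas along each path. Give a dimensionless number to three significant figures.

Path (a) isobaric: W = P₁(V₂ − V₁) → W_a/(P₁V₁) = 2.22.
Path (b) isothermal: W = P₁V₁ ln(V₂/V₁) → W_b/(P₁V₁) = 1.17.
W_a / W_b = 2.22 / 1.17 = 1.899.

W_a / W_b ≈ 1.90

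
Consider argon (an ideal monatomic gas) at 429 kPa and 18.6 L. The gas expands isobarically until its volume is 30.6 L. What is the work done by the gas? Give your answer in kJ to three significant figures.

W ≈ 5.15 kJ

Isobaric: W = P ΔV.
W = (429 kPa)(30.6 − 18.6 L) = (429)(12) = 5148 J.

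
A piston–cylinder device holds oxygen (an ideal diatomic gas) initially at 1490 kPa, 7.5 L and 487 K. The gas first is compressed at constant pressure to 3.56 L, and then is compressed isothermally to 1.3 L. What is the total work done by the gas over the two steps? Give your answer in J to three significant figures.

W_total ≈ -11200 J

Step 1 (isobaric): W = PΔV = (1490 kPa)(3.56 − 7.5 L) = -5871 J.
After step 1: P = 1490 kPa, V = 3.56 L, T = 231.2 K.
Step 2 (isothermal): W = P₁V₁ ln(V₂/V₁) = (5304) ln(1.3/3.56) = -5344 J.
W_total = -5871 − 5344 = -11214 J.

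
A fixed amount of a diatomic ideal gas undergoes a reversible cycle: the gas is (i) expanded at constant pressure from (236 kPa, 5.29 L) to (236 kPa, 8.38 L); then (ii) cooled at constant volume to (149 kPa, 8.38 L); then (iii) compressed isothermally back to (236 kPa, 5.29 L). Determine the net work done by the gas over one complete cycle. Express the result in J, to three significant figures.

Leg (i): W = PΔV = (236)(8.38 − 5.29) = 729.2 J.
Leg (ii): W = 0.
Leg (iii): W = PᵢVᵢ ln(V_f/Vᵢ) = (1249) ln(5.29/8.38) = -574.4 J.
W_net = 729.2 − 574.4 = 154.8 J.

W_net ≈ 155 J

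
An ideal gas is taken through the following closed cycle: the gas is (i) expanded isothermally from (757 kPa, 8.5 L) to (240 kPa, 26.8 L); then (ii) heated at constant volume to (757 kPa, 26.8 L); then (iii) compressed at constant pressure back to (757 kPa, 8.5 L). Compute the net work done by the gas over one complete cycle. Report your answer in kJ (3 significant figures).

Leg (i): W = PᵢVᵢ ln(V_f/Vᵢ) = (6434) ln(26.8/8.5) = 7389 J.
Leg (ii): W = 0.
Leg (iii): W = PΔV = (757)(8.5 − 26.8) = -13853 J.
W_net = 7389 − 13853 = -6464 J.

W_net ≈ -6.46 kJ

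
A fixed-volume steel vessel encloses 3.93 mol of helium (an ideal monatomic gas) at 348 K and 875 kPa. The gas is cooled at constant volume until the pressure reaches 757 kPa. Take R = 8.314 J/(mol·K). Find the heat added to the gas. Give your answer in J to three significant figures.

Constant volume ⇒ W = 0, so Q = ΔU = nCᵥΔT with Cᵥ = 3R/2 = 12.47 J/(mol·K).
At constant V, T₂/T₁ = P₂/P₁ ⇒ ΔT = T₁(P₂/P₁ − 1) = 348·(757/875 − 1) = -46.93 K.
ΔU = (3.93)(12.47)(-46.93) = -2300 J.

Q ≈ -2300 J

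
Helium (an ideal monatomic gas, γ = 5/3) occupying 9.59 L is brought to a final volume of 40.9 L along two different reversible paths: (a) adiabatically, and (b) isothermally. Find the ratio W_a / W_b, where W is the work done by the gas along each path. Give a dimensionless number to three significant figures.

W_a / W_b ≈ 0.641

Path (a) adiabatic: W = P₁V₁(1 − (V₁/V₂)^(γ−1))/(γ−1) → W_a/(P₁V₁) = 0.9296.
Path (b) isothermal: W = P₁V₁ ln(V₂/V₁) → W_b/(P₁V₁) = 1.45.
W_a / W_b = 0.9296 / 1.45 = 0.6409.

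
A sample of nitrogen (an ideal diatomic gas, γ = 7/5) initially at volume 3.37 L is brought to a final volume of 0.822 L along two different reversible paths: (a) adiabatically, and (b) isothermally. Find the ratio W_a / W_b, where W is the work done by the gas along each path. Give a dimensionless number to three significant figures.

W_a / W_b ≈ 1.34

Path (a) adiabatic: W = P₁V₁(1 − (V₁/V₂)^(γ−1))/(γ−1) → W_a/(P₁V₁) = -1.896.
Path (b) isothermal: W = P₁V₁ ln(V₂/V₁) → W_b/(P₁V₁) = -1.411.
W_a / W_b = -1.896 / -1.411 = 1.344.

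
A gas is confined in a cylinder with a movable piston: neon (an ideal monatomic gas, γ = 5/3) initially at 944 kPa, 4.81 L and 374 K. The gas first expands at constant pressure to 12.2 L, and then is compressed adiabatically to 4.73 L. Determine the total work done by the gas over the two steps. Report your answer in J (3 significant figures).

Step 1 (isobaric): W = PΔV = (944 kPa)(12.2 − 4.81 L) = 6976 J.
After step 1: P = 944 kPa, V = 12.2 L, T = 948.6 K.
Step 2 (adiabatic): W = (P₁V₁ − P₂V₂)/(γ−1) = (11517 − 21660)/0.667 = -15215 J.
W_total = 6976 − 15215 = -8239 J.

W_total ≈ -8240 J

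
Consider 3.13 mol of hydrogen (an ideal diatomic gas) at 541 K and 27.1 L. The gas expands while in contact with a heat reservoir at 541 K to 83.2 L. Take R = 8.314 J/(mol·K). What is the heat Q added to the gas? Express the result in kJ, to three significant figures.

Q ≈ 15.8 kJ

Isothermal ⇒ ΔU = 0, so Q = W = nRT ln(V₂/V₁).
Q = (3.13)(8.314)(541) ln(83.2/27.1) = 14078 × 1.122 = 15792 J.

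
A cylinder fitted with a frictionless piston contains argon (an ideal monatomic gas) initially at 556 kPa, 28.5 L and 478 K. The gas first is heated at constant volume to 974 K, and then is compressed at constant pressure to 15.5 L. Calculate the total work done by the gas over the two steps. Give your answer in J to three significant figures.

Step 1 (isochoric): W = 0 (constant volume).
After step 1: P = 1133 kPa (V unchanged).
Step 2 (isobaric): W = PΔV = (1133 kPa)(15.5 − 28.5 L) = -14728 J.
W_total = 0 − 14728 = -14728 J.

W_total ≈ -14700 J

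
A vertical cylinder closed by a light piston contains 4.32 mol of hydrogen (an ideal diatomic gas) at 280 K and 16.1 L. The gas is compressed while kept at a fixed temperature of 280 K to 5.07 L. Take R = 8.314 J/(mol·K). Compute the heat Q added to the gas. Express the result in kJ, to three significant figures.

Isothermal ⇒ ΔU = 0, so Q = W = nRT ln(V₂/V₁).
Q = (4.32)(8.314)(280) ln(5.07/16.1) = 10057 × -1.155 = -11620 J.

Q ≈ -11.6 kJ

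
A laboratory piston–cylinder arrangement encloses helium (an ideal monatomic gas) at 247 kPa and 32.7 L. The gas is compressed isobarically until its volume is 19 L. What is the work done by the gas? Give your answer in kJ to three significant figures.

Isobaric: W = P ΔV.
W = (247 kPa)(19 − 32.7 L) = (247)(-13.7) = -3384 J.

W ≈ -3.38 kJ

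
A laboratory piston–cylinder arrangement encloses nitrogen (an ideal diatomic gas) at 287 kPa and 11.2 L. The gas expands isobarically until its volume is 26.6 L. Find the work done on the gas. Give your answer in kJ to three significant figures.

Isobaric: W = P ΔV.
W = (287 kPa)(26.6 − 11.2 L) = (287)(15.4) = 4420 J.
Work on gas = −W_by = -4420 J.

W ≈ -4.42 kJ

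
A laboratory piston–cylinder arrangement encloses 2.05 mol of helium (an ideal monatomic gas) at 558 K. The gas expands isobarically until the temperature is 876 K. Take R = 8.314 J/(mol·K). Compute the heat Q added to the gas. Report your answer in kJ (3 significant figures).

Isobaric: W = nRΔT = (2.05)(8.314)(318) = 5420 J.
ΔU = nCᵥΔT with Cᵥ = 3R/2: ΔU = (2.05)(12.47)(318) = 8130 J.
Q = ΔU + W = 8130 + 5420 = 13550 J.

Q ≈ 13.5 kJ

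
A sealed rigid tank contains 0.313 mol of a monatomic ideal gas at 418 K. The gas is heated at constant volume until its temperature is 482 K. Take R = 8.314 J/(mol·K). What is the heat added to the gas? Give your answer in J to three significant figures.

Q ≈ 250 J

Constant volume ⇒ W = 0, so Q = ΔU = nCᵥΔT with Cᵥ = 3R/2 = 12.47 J/(mol·K).
ΔU = (0.313)(12.47)(482 − 418) = 249.8 J.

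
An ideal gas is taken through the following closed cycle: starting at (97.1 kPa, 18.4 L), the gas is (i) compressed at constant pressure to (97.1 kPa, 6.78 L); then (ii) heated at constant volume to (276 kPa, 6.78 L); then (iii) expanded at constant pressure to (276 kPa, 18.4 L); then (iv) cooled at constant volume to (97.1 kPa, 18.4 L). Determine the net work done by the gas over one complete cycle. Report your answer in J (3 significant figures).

Constant-volume legs do no work.
W(i) = (97.1)(6.78 − 18.4) = -1128 J; W(iii) = (276)(18.4 − 6.78) = 3207 J.
W_net = -1128 + 3207 = 2079 J (the clockwise enclosed area).

W_net ≈ 2080 J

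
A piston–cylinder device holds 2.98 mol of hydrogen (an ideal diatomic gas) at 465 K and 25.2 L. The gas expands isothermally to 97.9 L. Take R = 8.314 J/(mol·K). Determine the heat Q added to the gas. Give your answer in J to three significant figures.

Q ≈ 15600 J

Isothermal ⇒ ΔU = 0, so Q = W = nRT ln(V₂/V₁).
Q = (2.98)(8.314)(465) ln(97.9/25.2) = 11521 × 1.357 = 15635 J.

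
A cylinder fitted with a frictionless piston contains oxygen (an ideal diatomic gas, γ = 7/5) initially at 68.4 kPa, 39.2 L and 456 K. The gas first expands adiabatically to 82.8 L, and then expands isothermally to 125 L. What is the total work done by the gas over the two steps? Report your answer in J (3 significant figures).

W_total ≈ 2550 J

Step 1 (adiabatic): W = (P₁V₁ − P₂V₂)/(γ−1) = (2681 − 1988)/0.4 = 1733 J.
After step 1: P = 24.01 kPa, V = 82.8 L, T = 338.1 K.
Step 2 (isothermal): W = P₁V₁ ln(V₂/V₁) = (1988) ln(125/82.8) = 818.9 J.
W_total = 1733 + 818.9 = 2552 J.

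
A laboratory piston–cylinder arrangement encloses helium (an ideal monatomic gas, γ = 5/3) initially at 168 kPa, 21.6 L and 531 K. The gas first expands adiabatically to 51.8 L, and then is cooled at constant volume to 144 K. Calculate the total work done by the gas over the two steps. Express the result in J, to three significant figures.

Step 1 (adiabatic): W = (P₁V₁ − P₂V₂)/(γ−1) = (3629 − 2025)/0.667 = 2405 J.
Step 2 (isochoric): W = 0 (constant volume).
W_total = 2405 + 0 = 2405 J.

W_total ≈ 2410 J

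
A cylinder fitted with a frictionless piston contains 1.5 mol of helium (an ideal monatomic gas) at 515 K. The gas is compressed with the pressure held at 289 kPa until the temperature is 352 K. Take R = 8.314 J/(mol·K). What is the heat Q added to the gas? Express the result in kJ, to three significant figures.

Q ≈ -5.08 kJ

Isobaric: W = nRΔT = (1.5)(8.314)(-163) = -2033 J.
ΔU = nCᵥΔT with Cᵥ = 3R/2: ΔU = (1.5)(12.47)(-163) = -3049 J.
Q = ΔU + W = -3049 − 2033 = -5082 J.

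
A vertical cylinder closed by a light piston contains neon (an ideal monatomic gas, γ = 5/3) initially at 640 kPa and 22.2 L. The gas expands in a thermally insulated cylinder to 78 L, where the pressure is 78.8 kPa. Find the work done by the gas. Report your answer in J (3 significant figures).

Adiabatic: W = (P₁V₁ − P₂V₂)/(γ − 1) with γ = 5/3.
P₁V₁ = 14208 J, P₂V₂ = 6146 J.
W = (14208 − 6146) / 0.6667 = 12092 J.

W ≈ 12100 J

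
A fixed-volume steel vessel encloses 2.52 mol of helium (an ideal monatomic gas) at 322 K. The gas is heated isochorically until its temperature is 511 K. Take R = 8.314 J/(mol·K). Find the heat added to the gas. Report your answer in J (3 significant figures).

Constant volume ⇒ W = 0, so Q = ΔU = nCᵥΔT with Cᵥ = 3R/2 = 12.47 J/(mol·K).
ΔU = (2.52)(12.47)(511 − 322) = 5940 J.

Q ≈ 5940 J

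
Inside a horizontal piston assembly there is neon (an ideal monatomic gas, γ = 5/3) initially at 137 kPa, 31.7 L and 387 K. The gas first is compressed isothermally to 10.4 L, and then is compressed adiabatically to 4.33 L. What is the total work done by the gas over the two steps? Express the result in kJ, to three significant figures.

Step 1 (isothermal): W = P₁V₁ ln(V₂/V₁) = (4343) ln(10.4/31.7) = -4840 J.
After step 1: P = 417.6 kPa, V = 10.4 L, T = 387 K.
Step 2 (adiabatic): W = (P₁V₁ − P₂V₂)/(γ−1) = (4343 − 7789)/0.667 = -5169 J.
W_total = -4840 − 5169 = -10009 J.

W_total ≈ -10.0 kJ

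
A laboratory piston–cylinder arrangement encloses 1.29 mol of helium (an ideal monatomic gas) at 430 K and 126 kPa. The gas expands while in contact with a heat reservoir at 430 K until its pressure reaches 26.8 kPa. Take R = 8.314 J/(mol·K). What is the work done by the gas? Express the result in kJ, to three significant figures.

W ≈ 7.14 kJ

Isothermal process: W = nRT ln(V₂/V₁) = nRT ln(P₁/P₂).
W = (1.29)(8.314)(430) × ln(126/26.8)
  = 4612 × ln(4.701) = 4612 × 1.548
W_by_gas = 7138 J.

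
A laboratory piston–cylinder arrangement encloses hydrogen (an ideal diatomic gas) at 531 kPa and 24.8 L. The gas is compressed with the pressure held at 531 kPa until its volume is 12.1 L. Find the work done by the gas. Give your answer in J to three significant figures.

W ≈ -6740 J

Isobaric: W = P ΔV.
W = (531 kPa)(12.1 − 24.8 L) = (531)(-12.7) = -6744 J.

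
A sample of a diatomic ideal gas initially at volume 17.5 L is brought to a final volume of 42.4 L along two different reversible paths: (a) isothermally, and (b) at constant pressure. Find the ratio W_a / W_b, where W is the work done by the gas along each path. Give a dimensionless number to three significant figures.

W_a / W_b ≈ 0.622

Path (a) isothermal: W = P₁V₁ ln(V₂/V₁) → W_a/(P₁V₁) = 0.8849.
Path (b) isobaric: W = P₁(V₂ − V₁) → W_b/(P₁V₁) = 1.423.
W_a / W_b = 0.8849 / 1.423 = 0.622.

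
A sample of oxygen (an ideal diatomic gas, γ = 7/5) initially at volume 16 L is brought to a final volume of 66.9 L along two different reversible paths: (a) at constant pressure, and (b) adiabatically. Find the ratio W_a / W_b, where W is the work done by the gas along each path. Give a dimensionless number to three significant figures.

Path (a) isobaric: W = P₁(V₂ − V₁) → W_a/(P₁V₁) = 3.181.
Path (b) adiabatic: W = P₁V₁(1 − (V₁/V₂)^(γ−1))/(γ−1) → W_b/(P₁V₁) = 1.089.
W_a / W_b = 3.181 / 1.089 = 2.92.

W_a / W_b ≈ 2.92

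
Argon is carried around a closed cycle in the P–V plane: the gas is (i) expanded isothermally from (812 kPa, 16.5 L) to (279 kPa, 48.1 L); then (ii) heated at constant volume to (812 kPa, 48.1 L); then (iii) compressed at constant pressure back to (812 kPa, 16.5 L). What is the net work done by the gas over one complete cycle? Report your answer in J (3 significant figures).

Leg (i): W = PᵢVᵢ ln(V_f/Vᵢ) = (13398) ln(48.1/16.5) = 14335 J.
Leg (ii): W = 0.
Leg (iii): W = PΔV = (812)(16.5 − 48.1) = -25659 J.
W_net = 14335 − 25659 = -11324 J.

W_net ≈ -11300 J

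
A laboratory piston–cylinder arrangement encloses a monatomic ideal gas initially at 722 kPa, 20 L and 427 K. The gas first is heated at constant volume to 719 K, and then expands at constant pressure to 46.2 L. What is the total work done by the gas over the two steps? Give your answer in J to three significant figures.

Step 1 (isochoric): W = 0 (constant volume).
After step 1: P = 1216 kPa (V unchanged).
Step 2 (isobaric): W = PΔV = (1216 kPa)(46.2 − 20 L) = 31852 J.
W_total = 0 + 31852 = 31852 J.

W_total ≈ 31900 J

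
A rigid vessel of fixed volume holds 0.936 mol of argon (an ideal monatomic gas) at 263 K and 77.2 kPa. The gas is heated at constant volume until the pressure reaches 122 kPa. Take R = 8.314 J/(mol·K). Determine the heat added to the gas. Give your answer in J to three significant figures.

Q ≈ 1780 J

Constant volume ⇒ W = 0, so Q = ΔU = nCᵥΔT with Cᵥ = 3R/2 = 12.47 J/(mol·K).
At constant V, T₂/T₁ = P₂/P₁ ⇒ ΔT = T₁(P₂/P₁ − 1) = 263·(122/77.2 − 1) = 152.6 K.
ΔU = (0.936)(12.47)(152.6) = 1782 J.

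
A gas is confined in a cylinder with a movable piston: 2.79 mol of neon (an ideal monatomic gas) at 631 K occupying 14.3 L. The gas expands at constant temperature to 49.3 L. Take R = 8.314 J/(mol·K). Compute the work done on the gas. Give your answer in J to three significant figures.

W ≈ -18100 J

Isothermal: W = nRT ln(V₂/V₁).
W = (2.79)(8.314)(631) × ln(49.3/14.3)
  = 14637 × 1.238
W_by_gas = 18115 J; work on gas = −W_by = -18115 J.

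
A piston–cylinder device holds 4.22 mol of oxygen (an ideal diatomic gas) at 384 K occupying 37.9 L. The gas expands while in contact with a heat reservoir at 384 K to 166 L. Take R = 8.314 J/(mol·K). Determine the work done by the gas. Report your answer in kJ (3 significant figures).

Isothermal: W = nRT ln(V₂/V₁).
W = (4.22)(8.314)(384) × ln(166/37.9)
  = 13473 × 1.477
W_by_gas = 19900 J.

W ≈ 19.9 kJ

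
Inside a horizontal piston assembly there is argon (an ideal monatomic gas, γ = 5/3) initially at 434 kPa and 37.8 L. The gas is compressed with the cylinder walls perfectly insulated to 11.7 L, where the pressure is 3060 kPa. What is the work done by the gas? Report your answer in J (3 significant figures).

Adiabatic: W = (P₁V₁ − P₂V₂)/(γ − 1) with γ = 5/3.
P₁V₁ = 16405 J, P₂V₂ = 35802 J.
W = (16405 − 35802) / 0.6667 = -29095 J.

W ≈ -29100 J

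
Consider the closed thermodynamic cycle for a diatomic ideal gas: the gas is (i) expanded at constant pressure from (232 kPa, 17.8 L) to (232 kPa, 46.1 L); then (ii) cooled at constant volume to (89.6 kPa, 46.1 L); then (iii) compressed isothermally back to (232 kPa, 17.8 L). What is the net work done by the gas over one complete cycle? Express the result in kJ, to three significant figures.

W_net ≈ 2.63 kJ

Leg (i): W = PΔV = (232)(46.1 − 17.8) = 6566 J.
Leg (ii): W = 0.
Leg (iii): W = PᵢVᵢ ln(V_f/Vᵢ) = (4131) ln(17.8/46.1) = -3931 J.
W_net = 6566 − 3931 = 2635 J.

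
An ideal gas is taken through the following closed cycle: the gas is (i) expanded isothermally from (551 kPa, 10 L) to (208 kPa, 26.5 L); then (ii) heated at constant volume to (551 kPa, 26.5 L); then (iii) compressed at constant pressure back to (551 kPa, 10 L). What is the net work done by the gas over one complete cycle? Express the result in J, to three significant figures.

Leg (i): W = PᵢVᵢ ln(V_f/Vᵢ) = (5510) ln(26.5/10) = 5370 J.
Leg (ii): W = 0.
Leg (iii): W = PΔV = (551)(10 − 26.5) = -9092 J.
W_net = 5370 − 9092 = -3722 J.

W_net ≈ -3720 J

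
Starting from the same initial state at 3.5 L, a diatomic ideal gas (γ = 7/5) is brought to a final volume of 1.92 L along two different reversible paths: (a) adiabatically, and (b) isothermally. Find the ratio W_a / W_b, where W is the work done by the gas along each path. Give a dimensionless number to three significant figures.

Path (a) adiabatic: W = P₁V₁(1 − (V₁/V₂)^(γ−1))/(γ−1) → W_a/(P₁V₁) = -0.6787.
Path (b) isothermal: W = P₁V₁ ln(V₂/V₁) → W_b/(P₁V₁) = -0.6004.
W_a / W_b = -0.6787 / -0.6004 = 1.13.

W_a / W_b ≈ 1.13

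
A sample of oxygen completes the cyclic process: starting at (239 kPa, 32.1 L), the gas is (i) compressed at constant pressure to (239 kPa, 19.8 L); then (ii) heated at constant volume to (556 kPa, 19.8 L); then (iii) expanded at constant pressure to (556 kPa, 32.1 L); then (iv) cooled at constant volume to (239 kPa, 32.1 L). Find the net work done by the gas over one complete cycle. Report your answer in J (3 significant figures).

W_net ≈ 3900 J

Constant-volume legs do no work.
W(i) = (239)(19.8 − 32.1) = -2940 J; W(iii) = (556)(32.1 − 19.8) = 6839 J.
W_net = -2940 + 6839 = 3899 J (the clockwise enclosed area).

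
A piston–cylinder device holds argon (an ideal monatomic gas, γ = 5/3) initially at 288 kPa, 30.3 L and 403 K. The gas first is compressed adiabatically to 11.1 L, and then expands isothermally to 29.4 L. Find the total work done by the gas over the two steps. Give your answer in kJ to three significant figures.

W_total ≈ 4.13 kJ

Step 1 (adiabatic): W = (P₁V₁ − P₂V₂)/(γ−1) = (8726 − 17044)/0.667 = -12477 J.
After step 1: P = 1536 kPa, V = 11.1 L, T = 787.1 K.
Step 2 (isothermal): W = P₁V₁ ln(V₂/V₁) = (17044) ln(29.4/11.1) = 16602 J.
W_total = -12477 + 16602 = 4125 J.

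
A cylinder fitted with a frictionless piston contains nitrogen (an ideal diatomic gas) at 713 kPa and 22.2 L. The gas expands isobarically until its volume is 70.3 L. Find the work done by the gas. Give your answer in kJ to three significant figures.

Isobaric: W = P ΔV.
W = (713 kPa)(70.3 − 22.2 L) = (713)(48.1) = 34295 J.

W ≈ 34.3 kJ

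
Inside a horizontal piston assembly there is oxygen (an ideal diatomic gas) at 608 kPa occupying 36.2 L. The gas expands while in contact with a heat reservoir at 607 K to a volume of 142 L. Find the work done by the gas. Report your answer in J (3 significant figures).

Isothermal: W = nRT ln(V₂/V₁) = P₁V₁ ln(V₂/V₁).
P₁V₁ = (608 kPa)(36.2 L) = 22010 J.
W = 22010 × ln(142/36.2) = 22010 × 1.367
W_by_gas = 30082 J.

W ≈ 30100 J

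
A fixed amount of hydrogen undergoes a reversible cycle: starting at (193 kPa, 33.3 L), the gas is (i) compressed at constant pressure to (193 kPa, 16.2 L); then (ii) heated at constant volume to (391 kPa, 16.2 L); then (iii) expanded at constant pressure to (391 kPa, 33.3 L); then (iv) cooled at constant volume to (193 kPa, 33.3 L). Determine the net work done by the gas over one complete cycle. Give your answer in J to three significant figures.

Constant-volume legs do no work.
W(i) = (193)(16.2 − 33.3) = -3300 J; W(iii) = (391)(33.3 − 16.2) = 6686 J.
W_net = -3300 + 6686 = 3386 J (the clockwise enclosed area).

W_net ≈ 3390 J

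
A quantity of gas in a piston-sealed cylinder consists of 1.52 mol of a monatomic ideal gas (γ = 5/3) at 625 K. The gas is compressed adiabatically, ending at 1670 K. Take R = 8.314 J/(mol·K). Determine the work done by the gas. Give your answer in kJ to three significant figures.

Adiabatic ⇒ Q = 0, so W_by = −ΔU = nCᵥ(T₁ − T₂).
Cᵥ = 3R/2 = 12.47 J/(mol·K).
W = (1.52)(12.47)(625 − 1670) = -19809 J.

W ≈ -19.8 kJ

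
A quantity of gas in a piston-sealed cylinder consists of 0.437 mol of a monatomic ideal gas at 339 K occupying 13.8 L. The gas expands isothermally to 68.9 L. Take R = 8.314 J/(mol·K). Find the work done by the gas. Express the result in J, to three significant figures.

W ≈ 1980 J

Isothermal: W = nRT ln(V₂/V₁).
W = (0.437)(8.314)(339) × ln(68.9/13.8)
  = 1232 × 1.608
W_by_gas = 1980 J.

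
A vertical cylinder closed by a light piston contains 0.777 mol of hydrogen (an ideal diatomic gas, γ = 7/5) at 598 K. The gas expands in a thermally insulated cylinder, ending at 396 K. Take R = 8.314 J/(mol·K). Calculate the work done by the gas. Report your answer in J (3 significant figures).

W ≈ 3260 J

Adiabatic ⇒ Q = 0, so W_by = −ΔU = nCᵥ(T₁ − T₂).
Cᵥ = 5R/2 = 20.79 J/(mol·K).
W = (0.777)(20.79)(598 − 396) = 3262 J.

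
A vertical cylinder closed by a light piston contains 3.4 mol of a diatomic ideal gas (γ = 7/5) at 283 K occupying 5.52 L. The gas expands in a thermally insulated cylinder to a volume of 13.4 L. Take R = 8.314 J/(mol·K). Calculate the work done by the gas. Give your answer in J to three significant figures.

W ≈ 5970 J

Adiabatic: TV^(γ−1) = const with γ = 7/5.
T₂ = T₁ (V₁/V₂)^(γ−1) = 283 × (5.52/13.4)^0.4 = 283 × 0.7013 = 198.5 K.
W_by = nCᵥ(T₁ − T₂) = (3.4)(20.79)(283 − 198.5) = 5973 J.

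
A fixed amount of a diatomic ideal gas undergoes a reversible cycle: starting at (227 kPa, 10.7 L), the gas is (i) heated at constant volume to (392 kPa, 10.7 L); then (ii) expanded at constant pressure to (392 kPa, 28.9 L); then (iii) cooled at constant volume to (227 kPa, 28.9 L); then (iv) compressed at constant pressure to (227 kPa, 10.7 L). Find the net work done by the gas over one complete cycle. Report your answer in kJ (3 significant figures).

Constant-volume legs do no work.
W(ii) = (392)(28.9 − 10.7) = 7134 J; W(iv) = (227)(10.7 − 28.9) = -4131 J.
W_net = 7134 − 4131 = 3003 J (the clockwise enclosed area).

W_net ≈ 3.00 kJ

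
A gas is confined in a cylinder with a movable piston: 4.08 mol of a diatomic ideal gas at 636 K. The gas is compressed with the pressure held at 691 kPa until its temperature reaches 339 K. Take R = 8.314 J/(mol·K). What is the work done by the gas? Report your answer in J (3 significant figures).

Isobaric: W = P ΔV = nR ΔT.
W = (4.08)(8.314)(339 − 636) = -10075 J.

W ≈ -10100 J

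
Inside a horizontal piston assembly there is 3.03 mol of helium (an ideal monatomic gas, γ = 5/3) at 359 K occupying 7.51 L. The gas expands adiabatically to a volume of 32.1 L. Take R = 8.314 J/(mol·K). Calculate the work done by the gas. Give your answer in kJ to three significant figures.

Adiabatic: TV^(γ−1) = const with γ = 5/3.
T₂ = T₁ (V₁/V₂)^(γ−1) = 359 × (7.51/32.1)^0.667 = 359 × 0.3797 = 136.3 K.
W_by = nCᵥ(T₁ − T₂) = (3.03)(12.47)(359 − 136.3) = 8415 J.

W ≈ 8.41 kJ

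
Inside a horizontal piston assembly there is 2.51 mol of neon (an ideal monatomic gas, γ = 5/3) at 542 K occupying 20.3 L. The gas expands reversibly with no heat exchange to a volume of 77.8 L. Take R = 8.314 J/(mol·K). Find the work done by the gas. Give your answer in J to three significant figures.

Adiabatic: TV^(γ−1) = const with γ = 5/3.
T₂ = T₁ (V₁/V₂)^(γ−1) = 542 × (20.3/77.8)^0.667 = 542 × 0.4083 = 221.3 K.
W_by = nCᵥ(T₁ − T₂) = (2.51)(12.47)(542 − 221.3) = 10038 J.

W ≈ 10000 J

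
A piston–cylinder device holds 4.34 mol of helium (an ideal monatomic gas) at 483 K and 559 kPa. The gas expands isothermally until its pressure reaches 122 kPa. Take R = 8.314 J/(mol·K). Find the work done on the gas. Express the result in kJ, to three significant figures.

Isothermal process: W = nRT ln(V₂/V₁) = nRT ln(P₁/P₂).
W = (4.34)(8.314)(483) × ln(559/122)
  = 17428 × ln(4.582) = 17428 × 1.522
W_by_gas = 26528 J; work on gas = −W_by = -26528 J.

W ≈ -26.5 kJ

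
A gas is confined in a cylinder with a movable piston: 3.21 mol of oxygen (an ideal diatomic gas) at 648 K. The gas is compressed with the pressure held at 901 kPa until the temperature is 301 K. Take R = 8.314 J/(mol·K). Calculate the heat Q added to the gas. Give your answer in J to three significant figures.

Isobaric: W = nRΔT = (3.21)(8.314)(-347) = -9261 J.
ΔU = nCᵥΔT with Cᵥ = 5R/2: ΔU = (3.21)(20.79)(-347) = -23152 J.
Q = ΔU + W = -23152 − 9261 = -32413 J.

Q ≈ -32400 J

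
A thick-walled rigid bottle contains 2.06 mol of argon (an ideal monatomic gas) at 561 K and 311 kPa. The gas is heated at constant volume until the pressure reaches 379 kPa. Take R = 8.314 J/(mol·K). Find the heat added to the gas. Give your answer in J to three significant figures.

Constant volume ⇒ W = 0, so Q = ΔU = nCᵥΔT with Cᵥ = 3R/2 = 12.47 J/(mol·K).
At constant V, T₂/T₁ = P₂/P₁ ⇒ ΔT = T₁(P₂/P₁ − 1) = 561·(379/311 − 1) = 122.7 K.
ΔU = (2.06)(12.47)(122.7) = 3151 J.

Q ≈ 3150 J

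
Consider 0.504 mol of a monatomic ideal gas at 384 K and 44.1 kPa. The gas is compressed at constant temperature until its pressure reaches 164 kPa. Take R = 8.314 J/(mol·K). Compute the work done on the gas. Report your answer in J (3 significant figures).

W ≈ 2110 J

Isothermal process: W = nRT ln(V₂/V₁) = nRT ln(P₁/P₂).
W = (0.504)(8.314)(384) × ln(44.1/164)
  = 1609 × ln(0.2689) = 1609 × -1.313
W_by_gas = -2113 J; work on gas = −W_by = 2113 J.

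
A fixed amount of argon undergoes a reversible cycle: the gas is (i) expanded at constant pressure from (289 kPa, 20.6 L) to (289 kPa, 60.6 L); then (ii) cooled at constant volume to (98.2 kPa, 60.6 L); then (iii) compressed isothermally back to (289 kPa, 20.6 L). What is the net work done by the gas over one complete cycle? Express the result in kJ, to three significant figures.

W_net ≈ 5.14 kJ

Leg (i): W = PΔV = (289)(60.6 − 20.6) = 11560 J.
Leg (ii): W = 0.
Leg (iii): W = PᵢVᵢ ln(V_f/Vᵢ) = (5951) ln(20.6/60.6) = -6421 J.
W_net = 11560 − 6421 = 5139 J.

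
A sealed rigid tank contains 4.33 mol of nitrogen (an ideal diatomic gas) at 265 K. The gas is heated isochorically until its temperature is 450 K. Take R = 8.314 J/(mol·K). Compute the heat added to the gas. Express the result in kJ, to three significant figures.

Constant volume ⇒ W = 0, so Q = ΔU = nCᵥΔT with Cᵥ = 5R/2 = 20.79 J/(mol·K).
ΔU = (4.33)(20.79)(450 − 265) = 16650 J.

Q ≈ 16.6 kJ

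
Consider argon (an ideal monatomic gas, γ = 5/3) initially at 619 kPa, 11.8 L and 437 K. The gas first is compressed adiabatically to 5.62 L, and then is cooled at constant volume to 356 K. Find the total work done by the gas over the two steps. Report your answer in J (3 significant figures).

W_total ≈ -7010 J

Step 1 (adiabatic): W = (P₁V₁ − P₂V₂)/(γ−1) = (7304 − 11977)/0.667 = -7009 J.
Step 2 (isochoric): W = 0 (constant volume).
W_total = -7009 + 0 = -7009 J.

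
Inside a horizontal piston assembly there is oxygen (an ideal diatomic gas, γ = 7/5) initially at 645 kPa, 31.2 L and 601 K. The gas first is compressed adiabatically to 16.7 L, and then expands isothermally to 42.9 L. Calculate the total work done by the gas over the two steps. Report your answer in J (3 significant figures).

Step 1 (adiabatic): W = (P₁V₁ − P₂V₂)/(γ−1) = (20124 − 25840)/0.4 = -14290 J.
After step 1: P = 1547 kPa, V = 16.7 L, T = 771.7 K.
Step 2 (isothermal): W = P₁V₁ ln(V₂/V₁) = (25840) ln(42.9/16.7) = 24379 J.
W_total = -14290 + 24379 = 10089 J.

W_total ≈ 10100 J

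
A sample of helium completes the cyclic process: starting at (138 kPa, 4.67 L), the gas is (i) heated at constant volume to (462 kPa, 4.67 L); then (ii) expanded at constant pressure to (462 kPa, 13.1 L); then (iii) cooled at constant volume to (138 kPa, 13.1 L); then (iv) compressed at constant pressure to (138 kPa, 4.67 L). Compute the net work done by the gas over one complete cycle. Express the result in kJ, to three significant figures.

W_net ≈ 2.73 kJ

Constant-volume legs do no work.
W(ii) = (462)(13.1 − 4.67) = 3895 J; W(iv) = (138)(4.67 − 13.1) = -1163 J.
W_net = 3895 − 1163 = 2731 J (the clockwise enclosed area).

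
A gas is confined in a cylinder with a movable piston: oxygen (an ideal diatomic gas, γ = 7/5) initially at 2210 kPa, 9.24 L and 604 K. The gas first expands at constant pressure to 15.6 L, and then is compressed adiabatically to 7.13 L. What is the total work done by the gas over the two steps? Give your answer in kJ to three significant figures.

W_total ≈ -17.6 kJ

Step 1 (isobaric): W = PΔV = (2210 kPa)(15.6 − 9.24 L) = 14056 J.
After step 1: P = 2210 kPa, V = 15.6 L, T = 1020 K.
Step 2 (adiabatic): W = (P₁V₁ − P₂V₂)/(γ−1) = (34476 − 47155)/0.4 = -31698 J.
W_total = 14056 − 31698 = -17643 J.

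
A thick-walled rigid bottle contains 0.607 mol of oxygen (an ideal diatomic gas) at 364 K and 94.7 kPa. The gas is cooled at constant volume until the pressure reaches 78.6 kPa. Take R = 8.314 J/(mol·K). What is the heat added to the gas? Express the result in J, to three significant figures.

Constant volume ⇒ W = 0, so Q = ΔU = nCᵥΔT with Cᵥ = 5R/2 = 20.79 J/(mol·K).
At constant V, T₂/T₁ = P₂/P₁ ⇒ ΔT = T₁(P₂/P₁ − 1) = 364·(78.6/94.7 − 1) = -61.88 K.
ΔU = (0.607)(20.79)(-61.88) = -780.8 J.

Q ≈ -781 J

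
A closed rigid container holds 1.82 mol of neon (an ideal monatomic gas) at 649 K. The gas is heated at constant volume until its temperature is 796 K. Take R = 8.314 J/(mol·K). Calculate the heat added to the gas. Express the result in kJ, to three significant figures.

Constant volume ⇒ W = 0, so Q = ΔU = nCᵥΔT with Cᵥ = 3R/2 = 12.47 J/(mol·K).
ΔU = (1.82)(12.47)(796 − 649) = 3336 J.

Q ≈ 3.34 kJ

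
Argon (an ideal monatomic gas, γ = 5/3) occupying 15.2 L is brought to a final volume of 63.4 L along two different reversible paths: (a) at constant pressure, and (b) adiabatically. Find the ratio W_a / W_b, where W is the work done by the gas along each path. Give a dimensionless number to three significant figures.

Path (a) isobaric: W = P₁(V₂ − V₁) → W_a/(P₁V₁) = 3.171.
Path (b) adiabatic: W = P₁V₁(1 − (V₁/V₂)^(γ−1))/(γ−1) → W_b/(P₁V₁) = 0.9211.
W_a / W_b = 3.171 / 0.9211 = 3.443.

W_a / W_b ≈ 3.44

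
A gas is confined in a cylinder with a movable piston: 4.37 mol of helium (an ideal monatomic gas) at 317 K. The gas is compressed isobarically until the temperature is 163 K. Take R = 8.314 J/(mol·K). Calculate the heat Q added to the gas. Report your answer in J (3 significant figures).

Isobaric: W = nRΔT = (4.37)(8.314)(-154) = -5595 J.
ΔU = nCᵥΔT with Cᵥ = 3R/2: ΔU = (4.37)(12.47)(-154) = -8393 J.
Q = ΔU + W = -8393 − 5595 = -13988 J.

Q ≈ -14000 J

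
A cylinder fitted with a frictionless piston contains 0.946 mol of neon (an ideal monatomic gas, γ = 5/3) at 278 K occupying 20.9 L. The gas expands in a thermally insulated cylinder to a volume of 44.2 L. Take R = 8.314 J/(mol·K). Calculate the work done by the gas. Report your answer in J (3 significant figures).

W ≈ 1290 J

Adiabatic: TV^(γ−1) = const with γ = 5/3.
T₂ = T₁ (V₁/V₂)^(γ−1) = 278 × (20.9/44.2)^0.667 = 278 × 0.6069 = 168.7 K.
W_by = nCᵥ(T₁ − T₂) = (0.946)(12.47)(278 − 168.7) = 1289 J.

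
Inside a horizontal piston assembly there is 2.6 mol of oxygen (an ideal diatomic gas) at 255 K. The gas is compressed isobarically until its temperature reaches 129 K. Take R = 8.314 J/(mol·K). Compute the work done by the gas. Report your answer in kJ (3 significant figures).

W ≈ -2.72 kJ

Isobaric: W = P ΔV = nR ΔT.
W = (2.6)(8.314)(129 − 255) = -2724 J.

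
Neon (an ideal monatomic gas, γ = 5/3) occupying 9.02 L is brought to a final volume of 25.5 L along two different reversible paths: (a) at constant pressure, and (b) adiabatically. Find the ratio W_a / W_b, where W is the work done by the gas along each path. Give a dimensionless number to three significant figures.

W_a / W_b ≈ 2.44

Path (a) isobaric: W = P₁(V₂ − V₁) → W_a/(P₁V₁) = 1.827.
Path (b) adiabatic: W = P₁V₁(1 − (V₁/V₂)^(γ−1))/(γ−1) → W_b/(P₁V₁) = 0.7498.
W_a / W_b = 1.827 / 0.7498 = 2.437.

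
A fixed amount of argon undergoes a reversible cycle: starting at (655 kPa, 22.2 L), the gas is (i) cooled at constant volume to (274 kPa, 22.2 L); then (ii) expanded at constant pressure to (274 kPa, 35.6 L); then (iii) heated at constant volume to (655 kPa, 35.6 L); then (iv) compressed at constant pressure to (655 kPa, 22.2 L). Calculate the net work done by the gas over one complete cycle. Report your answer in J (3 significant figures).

Constant-volume legs do no work.
W(ii) = (274)(35.6 − 22.2) = 3672 J; W(iv) = (655)(22.2 − 35.6) = -8777 J.
W_net = 3672 − 8777 = -5105 J (the counter-clockwise enclosed area).

W_net ≈ -5110 J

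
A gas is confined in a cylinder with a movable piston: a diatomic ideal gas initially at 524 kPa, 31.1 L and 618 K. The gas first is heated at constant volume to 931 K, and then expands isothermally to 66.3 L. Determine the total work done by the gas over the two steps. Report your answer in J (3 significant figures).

W_total ≈ 18600 J

Step 1 (isochoric): W = 0 (constant volume).
After step 1: P = 789.4 kPa (V unchanged).
Step 2 (isothermal): W = P₁V₁ ln(V₂/V₁) = (24550) ln(66.3/31.1) = 18584 J.
W_total = 0 + 18584 = 18584 J.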